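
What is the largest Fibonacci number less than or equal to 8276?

6765

6765 ≤ 8276 < 10946, so the largest Fibonacci number not exceeding 8276 is 6765.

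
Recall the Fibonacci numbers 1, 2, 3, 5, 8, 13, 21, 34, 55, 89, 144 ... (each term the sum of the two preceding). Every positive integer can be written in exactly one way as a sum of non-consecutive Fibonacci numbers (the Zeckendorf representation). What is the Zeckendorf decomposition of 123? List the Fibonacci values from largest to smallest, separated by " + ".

89 ≤ 123 < 144, so take 89; remainder 34
34 ≤ 34 < 55, so take 34; remainder 0
So 123 = 89 + 34, with no two terms consecutive in the sequence.

89 + 34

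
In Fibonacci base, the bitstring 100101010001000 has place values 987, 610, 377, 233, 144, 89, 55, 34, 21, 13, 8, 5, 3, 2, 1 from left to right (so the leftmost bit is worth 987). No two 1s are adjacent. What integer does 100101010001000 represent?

Summing the place values of the 1 bits: 987 + 233 + 89 + 34 + 5 = 1348.

1348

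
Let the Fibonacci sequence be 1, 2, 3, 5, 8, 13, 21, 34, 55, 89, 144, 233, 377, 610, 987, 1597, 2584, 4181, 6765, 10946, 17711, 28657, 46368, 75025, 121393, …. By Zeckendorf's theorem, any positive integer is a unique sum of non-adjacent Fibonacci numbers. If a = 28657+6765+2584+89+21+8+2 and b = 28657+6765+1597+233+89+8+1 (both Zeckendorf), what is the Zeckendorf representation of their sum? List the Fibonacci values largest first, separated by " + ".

75025 + 377 + 55 + 13 + 5 + 1

The two numbers are 38126 and 37350, so their sum is 75476.
Greedy algorithm:
largest Fibonacci ≤ 75476 is 75025; 75476 − 75025 = 451
largest Fibonacci ≤ 451 is 377; 451 − 377 = 74
largest Fibonacci ≤ 74 is 55; 74 − 55 = 19
largest Fibonacci ≤ 19 is 13; 19 − 13 = 6
largest Fibonacci ≤ 6 is 5; 6 − 5 = 1
largest Fibonacci ≤ 1 is 1; 1 − 1 = 0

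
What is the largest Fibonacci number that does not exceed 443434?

317811

317811 ≤ 443434 < 514229, so the largest Fibonacci number not exceeding 443434 is 317811.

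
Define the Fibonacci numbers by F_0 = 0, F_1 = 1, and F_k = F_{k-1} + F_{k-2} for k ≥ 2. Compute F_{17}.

Iterating the recurrence up to F_{9} = 34 and F_{8} = 21:
F_{10} = F_{9} + F_{8} = 34 + 21 = 55
F_{11} = F_{10} + F_{9} = 55 + 34 = 89
F_{12} = F_{11} + F_{10} = 89 + 55 = 144
F_{13} = F_{12} + F_{11} = 144 + 89 = 233
F_{14} = F_{13} + F_{12} = 233 + 144 = 377
F_{15} = F_{14} + F_{13} = 377 + 233 = 610
F_{16} = F_{15} + F_{14} = 610 + 377 = 987
F_{17} = F_{16} + F_{15} = 987 + 610 = 1597

1597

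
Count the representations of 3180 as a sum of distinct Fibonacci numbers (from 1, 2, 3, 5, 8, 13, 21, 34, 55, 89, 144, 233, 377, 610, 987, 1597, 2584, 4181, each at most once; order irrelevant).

9

Starting from the Zeckendorf form and repeatedly splitting a term F_k into F_{k−1} + F_{k−2} (when neither is already used) reaches every representation.
3180 = 2584+377+144+55+13+5+2 = 2584+377+144+34+21+13+5+2 = 1597+987+377+144+55+13+5+2 = … (6 more), for 9 in all.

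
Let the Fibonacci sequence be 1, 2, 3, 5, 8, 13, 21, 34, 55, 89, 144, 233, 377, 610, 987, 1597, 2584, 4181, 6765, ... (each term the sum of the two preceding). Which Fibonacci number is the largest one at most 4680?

4181 ≤ 4680 < 6765, so the largest Fibonacci number not exceeding 4680 is 4181.

4181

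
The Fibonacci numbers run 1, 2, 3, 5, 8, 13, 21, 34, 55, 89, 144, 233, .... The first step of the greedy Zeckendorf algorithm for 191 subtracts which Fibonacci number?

144

144 ≤ 191 < 233, so the largest Fibonacci number not exceeding 191 is 144.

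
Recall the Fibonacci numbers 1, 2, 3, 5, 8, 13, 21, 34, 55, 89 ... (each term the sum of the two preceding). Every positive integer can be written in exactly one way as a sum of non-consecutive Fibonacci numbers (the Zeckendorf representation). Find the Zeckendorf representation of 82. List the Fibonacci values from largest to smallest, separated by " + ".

Greedily peel off the largest Fibonacci term at each step:
subtract 55 from 82: 27 remains
subtract 21 from 27: 6 remains
subtract 5 from 6: 1 remains
subtract 1 from 1: 0 remains
So 82 = 55 + 21 + 5 + 1, with no two terms consecutive in the sequence.

55 + 21 + 5 + 1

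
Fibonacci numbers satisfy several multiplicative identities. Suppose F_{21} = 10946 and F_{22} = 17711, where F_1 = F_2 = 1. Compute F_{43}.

By F_{2k+1} = F_k² + F_{k+1}²: F_{43} = 10946² + 17711² = 119814916 + 313679521 = 433494437.

433494437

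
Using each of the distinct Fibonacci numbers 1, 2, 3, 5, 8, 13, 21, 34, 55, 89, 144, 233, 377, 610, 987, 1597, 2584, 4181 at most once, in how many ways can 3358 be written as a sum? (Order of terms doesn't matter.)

Starting from the Zeckendorf form and repeatedly splitting a term F_k into F_{k−1} + F_{k−2} (when neither is already used) reaches every representation.
3358 = 2584+610+144+13+5+2 = 2584+610+89+55+13+5+2 = 2584+377+233+144+13+5+2 = … (9 more), for 12 in all.

12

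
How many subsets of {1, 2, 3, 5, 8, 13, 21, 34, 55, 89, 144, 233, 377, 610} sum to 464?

11

Starting from the Zeckendorf form and repeatedly splitting a term F_k into F_{k−1} + F_{k−2} (when neither is already used) reaches every representation.
464 = 377+55+21+8+3 = 377+55+21+8+2+1 = 233+144+55+21+8+3 = … (8 more), for 11 in all.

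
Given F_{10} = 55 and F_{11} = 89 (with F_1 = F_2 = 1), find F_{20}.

6765

By the doubling identity F_{2k} = F_k(2F_{k+1} − F_k): F_{20} = 55·(2·89 − 55) = 55·123 = 6765.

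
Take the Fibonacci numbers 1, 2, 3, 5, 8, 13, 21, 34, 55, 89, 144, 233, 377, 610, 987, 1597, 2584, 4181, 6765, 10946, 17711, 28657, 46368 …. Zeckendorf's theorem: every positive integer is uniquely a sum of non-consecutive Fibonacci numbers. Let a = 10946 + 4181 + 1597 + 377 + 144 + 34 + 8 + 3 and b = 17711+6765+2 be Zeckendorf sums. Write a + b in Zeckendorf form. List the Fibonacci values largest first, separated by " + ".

The two numbers are 17290 and 24478, so their sum is 41768.
Greedily peel off the largest Fibonacci term at each step:
28657 ≤ 41768 < 46368, so take 28657; remainder 13111
10946 ≤ 13111 < 17711, so take 10946; remainder 2165
1597 ≤ 2165 < 2584, so take 1597; remainder 568
377 ≤ 568 < 610, so take 377; remainder 191
144 ≤ 191 < 233, so take 144; remainder 47
34 ≤ 47 < 55, so take 34; remainder 13
13 ≤ 13 < 21, so take 13; remainder 0

28657 + 10946 + 1597 + 377 + 144 + 34 + 13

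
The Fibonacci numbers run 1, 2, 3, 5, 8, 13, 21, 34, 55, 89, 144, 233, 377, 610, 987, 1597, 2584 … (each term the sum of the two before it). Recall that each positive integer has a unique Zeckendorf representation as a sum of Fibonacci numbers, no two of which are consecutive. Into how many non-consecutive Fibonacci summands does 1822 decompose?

5

Repeatedly subtract the largest Fibonacci number that fits:
1822: greatest Fibonacci not exceeding it is 1597, leaving 225
225: greatest Fibonacci not exceeding it is 144, leaving 81
81: greatest Fibonacci not exceeding it is 55, leaving 26
26: greatest Fibonacci not exceeding it is 21, leaving 5
5: greatest Fibonacci not exceeding it is 5, leaving 0
1822 = 1597 + 144 + 55 + 21 + 5, which has 5 terms.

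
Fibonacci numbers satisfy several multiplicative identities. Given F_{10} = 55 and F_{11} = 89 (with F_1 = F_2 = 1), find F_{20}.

By the doubling identity F_{2k} = F_k(2F_{k+1} − F_k): F_{20} = 55·(2·89 − 55) = 55·123 = 6765.

6765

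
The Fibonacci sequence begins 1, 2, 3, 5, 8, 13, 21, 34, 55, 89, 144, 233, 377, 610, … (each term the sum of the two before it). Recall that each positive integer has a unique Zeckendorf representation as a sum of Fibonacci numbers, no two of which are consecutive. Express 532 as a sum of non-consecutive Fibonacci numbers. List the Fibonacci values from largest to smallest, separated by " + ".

532 − 377 = 155
155 − 144 = 11
11 − 8 = 3
3 − 3 = 0
So 532 = 377 + 144 + 8 + 3, with no two terms consecutive in the sequence.

377 + 144 + 8 + 3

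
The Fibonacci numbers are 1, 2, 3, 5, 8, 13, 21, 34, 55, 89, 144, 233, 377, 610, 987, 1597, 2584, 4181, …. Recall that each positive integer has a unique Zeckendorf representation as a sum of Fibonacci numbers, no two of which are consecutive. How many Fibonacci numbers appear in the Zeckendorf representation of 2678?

3

Repeatedly subtract the largest Fibonacci number that fits:
2584 ≤ 2678 < 4181, so take 2584; remainder 94
89 ≤ 94 < 144, so take 89; remainder 5
5 ≤ 5 < 8, so take 5; remainder 0
2678 = 2584 + 89 + 5, which has 3 terms.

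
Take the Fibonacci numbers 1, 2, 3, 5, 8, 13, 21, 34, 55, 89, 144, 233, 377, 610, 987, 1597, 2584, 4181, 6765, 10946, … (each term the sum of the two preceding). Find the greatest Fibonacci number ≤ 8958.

6765

6765 ≤ 8958 < 10946, so the largest Fibonacci number not exceeding 8958 is 6765.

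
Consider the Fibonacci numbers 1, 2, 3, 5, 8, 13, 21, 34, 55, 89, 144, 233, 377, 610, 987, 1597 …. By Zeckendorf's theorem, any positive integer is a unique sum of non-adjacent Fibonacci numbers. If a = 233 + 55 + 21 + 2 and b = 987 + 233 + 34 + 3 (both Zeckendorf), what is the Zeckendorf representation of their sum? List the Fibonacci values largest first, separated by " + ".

987 + 377 + 144 + 55 + 5

The two numbers are 311 and 1257, so their sum is 1568.
Greedy algorithm:
take 987 (≤ 1568); 1568 − 987 = 581
take 377 (≤ 581); 581 − 377 = 204
take 144 (≤ 204); 204 − 144 = 60
take 55 (≤ 60); 60 − 55 = 5
take 5 (≤ 5); 5 − 5 = 0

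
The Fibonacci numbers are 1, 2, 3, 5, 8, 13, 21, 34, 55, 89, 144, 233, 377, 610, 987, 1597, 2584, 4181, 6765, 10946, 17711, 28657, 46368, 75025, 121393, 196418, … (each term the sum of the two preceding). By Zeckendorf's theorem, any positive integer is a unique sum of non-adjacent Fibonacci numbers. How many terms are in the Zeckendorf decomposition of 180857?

9

Greedy algorithm:
largest Fibonacci ≤ 180857 is 121393; 180857 − 121393 = 59464
largest Fibonacci ≤ 59464 is 46368; 59464 − 46368 = 13096
largest Fibonacci ≤ 13096 is 10946; 13096 − 10946 = 2150
largest Fibonacci ≤ 2150 is 1597; 2150 − 1597 = 553
largest Fibonacci ≤ 553 is 377; 553 − 377 = 176
largest Fibonacci ≤ 176 is 144; 176 − 144 = 32
largest Fibonacci ≤ 32 is 21; 32 − 21 = 11
largest Fibonacci ≤ 11 is 8; 11 − 8 = 3
largest Fibonacci ≤ 3 is 3; 3 − 3 = 0
180857 = 121393 + 46368 + 10946 + 1597 + 377 + 144 + 21 + 8 + 3, which has 9 terms.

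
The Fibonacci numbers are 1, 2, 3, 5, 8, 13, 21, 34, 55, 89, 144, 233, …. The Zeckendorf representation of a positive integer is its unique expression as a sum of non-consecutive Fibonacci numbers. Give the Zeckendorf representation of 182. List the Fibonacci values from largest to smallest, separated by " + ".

Repeatedly subtract the largest Fibonacci number that fits:
take 144 (≤ 182); 182 − 144 = 38
take 34 (≤ 38); 38 − 34 = 4
take 3 (≤ 4); 4 − 3 = 1
take 1 (≤ 1); 1 − 1 = 0
So 182 = 144 + 34 + 3 + 1, with no two terms consecutive in the sequence.

144 + 34 + 3 + 1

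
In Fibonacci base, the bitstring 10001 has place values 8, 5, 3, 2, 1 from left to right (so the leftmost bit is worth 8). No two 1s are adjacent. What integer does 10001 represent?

Summing the place values of the 1 bits: 8 + 1 = 9.

9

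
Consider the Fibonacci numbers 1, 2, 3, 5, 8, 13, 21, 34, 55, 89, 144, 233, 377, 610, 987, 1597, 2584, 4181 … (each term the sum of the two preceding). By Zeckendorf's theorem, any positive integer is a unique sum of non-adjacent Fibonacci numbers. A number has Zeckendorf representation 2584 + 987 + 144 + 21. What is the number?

2584 + 987 + 144 + 21 = 3736.

3736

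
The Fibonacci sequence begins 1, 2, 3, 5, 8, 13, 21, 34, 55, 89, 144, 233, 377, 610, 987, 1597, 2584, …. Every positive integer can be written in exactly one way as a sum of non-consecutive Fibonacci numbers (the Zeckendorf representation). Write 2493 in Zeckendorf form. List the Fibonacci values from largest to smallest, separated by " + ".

1597 + 610 + 233 + 34 + 13 + 5 + 1

take 1597 (≤ 2493); 2493 − 1597 = 896
take 610 (≤ 896); 896 − 610 = 286
take 233 (≤ 286); 286 − 233 = 53
take 34 (≤ 53); 53 − 34 = 19
take 13 (≤ 19); 19 − 13 = 6
take 5 (≤ 6); 6 − 5 = 1
take 1 (≤ 1); 1 − 1 = 0
So 2493 = 1597 + 610 + 233 + 34 + 13 + 5 + 1, with no two terms consecutive in the sequence.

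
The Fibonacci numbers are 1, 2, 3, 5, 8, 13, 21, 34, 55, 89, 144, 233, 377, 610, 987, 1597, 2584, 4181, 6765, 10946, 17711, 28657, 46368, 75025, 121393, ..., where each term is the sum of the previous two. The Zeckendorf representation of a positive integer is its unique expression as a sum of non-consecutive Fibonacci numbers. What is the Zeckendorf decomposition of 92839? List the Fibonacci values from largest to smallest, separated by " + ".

Greedy algorithm:
take 75025 (≤ 92839); 92839 − 75025 = 17814
take 17711 (≤ 17814); 17814 − 17711 = 103
take 89 (≤ 103); 103 − 89 = 14
take 13 (≤ 14); 14 − 13 = 1
take 1 (≤ 1); 1 − 1 = 0
So 92839 = 75025 + 17711 + 89 + 13 + 1, with no two terms consecutive in the sequence.

75025 + 17711 + 89 + 13 + 1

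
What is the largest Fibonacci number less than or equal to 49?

34 ≤ 49 < 55, so the largest Fibonacci number not exceeding 49 is 34.

34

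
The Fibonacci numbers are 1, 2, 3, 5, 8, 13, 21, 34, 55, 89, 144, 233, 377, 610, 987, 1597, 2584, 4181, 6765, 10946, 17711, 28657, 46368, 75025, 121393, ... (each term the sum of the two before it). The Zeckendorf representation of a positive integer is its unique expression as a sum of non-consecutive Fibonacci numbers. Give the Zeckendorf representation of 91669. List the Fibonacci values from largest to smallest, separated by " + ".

Greedy algorithm:
91669: greatest Fibonacci not exceeding it is 75025, leaving 16644
16644: greatest Fibonacci not exceeding it is 10946, leaving 5698
5698: greatest Fibonacci not exceeding it is 4181, leaving 1517
1517: greatest Fibonacci not exceeding it is 987, leaving 530
530: greatest Fibonacci not exceeding it is 377, leaving 153
153: greatest Fibonacci not exceeding it is 144, leaving 9
9: greatest Fibonacci not exceeding it is 8, leaving 1
1: greatest Fibonacci not exceeding it is 1, leaving 0
So 91669 = 75025 + 10946 + 4181 + 987 + 377 + 144 + 8 + 1, with no two terms consecutive in the sequence.

75025 + 10946 + 4181 + 987 + 377 + 144 + 8 + 1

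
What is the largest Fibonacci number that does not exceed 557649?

514229 ≤ 557649 < 832040, so the largest Fibonacci number not exceeding 557649 is 514229.

514229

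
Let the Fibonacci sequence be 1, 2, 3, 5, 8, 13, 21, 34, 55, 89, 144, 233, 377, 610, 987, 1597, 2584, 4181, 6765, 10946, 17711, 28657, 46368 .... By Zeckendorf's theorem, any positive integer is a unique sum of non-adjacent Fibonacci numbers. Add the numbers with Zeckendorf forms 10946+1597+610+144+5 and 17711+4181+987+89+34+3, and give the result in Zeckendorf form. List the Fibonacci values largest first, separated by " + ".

28657 + 6765 + 610 + 233 + 34 + 8

The two numbers are 13302 and 23005, so their sum is 36307.
Greedily peel off the largest Fibonacci term at each step:
take 28657 (≤ 36307); 36307 − 28657 = 7650
take 6765 (≤ 7650); 7650 − 6765 = 885
take 610 (≤ 885); 885 − 610 = 275
take 233 (≤ 275); 275 − 233 = 42
take 34 (≤ 42); 42 − 34 = 8
take 8 (≤ 8); 8 − 8 = 0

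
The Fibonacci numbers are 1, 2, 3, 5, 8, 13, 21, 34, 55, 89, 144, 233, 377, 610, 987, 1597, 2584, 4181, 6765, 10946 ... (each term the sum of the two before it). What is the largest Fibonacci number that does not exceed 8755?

6765 ≤ 8755 < 10946, so the largest Fibonacci number not exceeding 8755 is 6765.

6765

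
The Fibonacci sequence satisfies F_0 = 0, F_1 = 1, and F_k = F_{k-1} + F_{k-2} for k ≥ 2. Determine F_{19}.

4181

Iterating the recurrence up to F_{14} = 377 and F_{13} = 233:
F_{15} = F_{14} + F_{13} = 377 + 233 = 610
F_{16} = F_{15} + F_{14} = 610 + 377 = 987
F_{17} = F_{16} + F_{15} = 987 + 610 = 1597
F_{18} = F_{17} + F_{16} = 1597 + 987 = 2584
F_{19} = F_{18} + F_{17} = 2584 + 1597 = 4181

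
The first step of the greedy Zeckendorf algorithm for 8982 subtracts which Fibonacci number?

6765

6765 ≤ 8982 < 10946, so the largest Fibonacci number not exceeding 8982 is 6765.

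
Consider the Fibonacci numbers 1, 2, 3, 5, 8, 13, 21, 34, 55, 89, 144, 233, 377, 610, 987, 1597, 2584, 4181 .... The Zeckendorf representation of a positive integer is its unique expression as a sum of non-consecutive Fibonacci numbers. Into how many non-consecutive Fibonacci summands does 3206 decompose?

5

3206 − 2584 = 622
622 − 610 = 12
12 − 8 = 4
4 − 3 = 1
1 − 1 = 0
3206 = 2584 + 610 + 8 + 3 + 1, which has 5 terms.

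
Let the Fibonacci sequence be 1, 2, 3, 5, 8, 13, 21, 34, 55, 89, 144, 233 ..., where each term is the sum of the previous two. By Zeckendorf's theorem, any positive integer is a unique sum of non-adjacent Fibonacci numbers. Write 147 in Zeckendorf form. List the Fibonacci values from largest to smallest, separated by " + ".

144 + 3

Greedy algorithm:
144 ≤ 147 < 233, so take 144; remainder 3
3 ≤ 3 < 5, so take 3; remainder 0
So 147 = 144 + 3, with no two terms consecutive in the sequence.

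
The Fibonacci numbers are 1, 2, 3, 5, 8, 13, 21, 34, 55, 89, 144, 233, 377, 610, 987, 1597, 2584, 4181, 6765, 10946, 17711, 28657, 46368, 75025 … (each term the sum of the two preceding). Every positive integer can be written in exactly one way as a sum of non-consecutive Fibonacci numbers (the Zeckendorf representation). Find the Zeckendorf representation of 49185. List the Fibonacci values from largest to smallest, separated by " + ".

Greedily peel off the largest Fibonacci term at each step:
49185 − 46368 = 2817
2817 − 2584 = 233
233 − 233 = 0
So 49185 = 46368 + 2584 + 233, with no two terms consecutive in the sequence.

46368 + 2584 + 233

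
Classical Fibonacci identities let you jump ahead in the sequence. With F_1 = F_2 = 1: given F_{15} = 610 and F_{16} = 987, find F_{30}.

832040

By the doubling identity F_{2k} = F_k(2F_{k+1} − F_k): F_{30} = 610·(2·987 − 610) = 610·1364 = 832040.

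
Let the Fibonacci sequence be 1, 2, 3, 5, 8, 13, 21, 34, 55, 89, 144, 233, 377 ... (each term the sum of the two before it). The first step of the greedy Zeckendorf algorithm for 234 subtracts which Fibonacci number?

233

233 ≤ 234 < 377, so the largest Fibonacci number not exceeding 234 is 233.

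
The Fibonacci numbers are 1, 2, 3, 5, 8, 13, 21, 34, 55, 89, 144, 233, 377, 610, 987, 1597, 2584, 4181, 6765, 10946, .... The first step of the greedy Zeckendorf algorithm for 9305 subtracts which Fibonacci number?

6765

6765 ≤ 9305 < 10946, so the largest Fibonacci number not exceeding 9305 is 6765.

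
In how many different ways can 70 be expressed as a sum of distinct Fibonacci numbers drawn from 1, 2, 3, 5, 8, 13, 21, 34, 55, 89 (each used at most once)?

4

Starting from the Zeckendorf form and repeatedly splitting a term F_k into F_{k−1} + F_{k−2} (when neither is already used) reaches every representation.
70 = 55+13+2 = 55+8+5+2 = 34+21+13+2 = 34+21+8+5+2 — 4 representations.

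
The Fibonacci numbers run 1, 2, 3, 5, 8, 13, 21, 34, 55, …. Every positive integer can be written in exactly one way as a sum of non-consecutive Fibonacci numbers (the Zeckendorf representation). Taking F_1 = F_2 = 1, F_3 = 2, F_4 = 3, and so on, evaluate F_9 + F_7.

F_9 + F_7 = 34 + 13 = 47.

47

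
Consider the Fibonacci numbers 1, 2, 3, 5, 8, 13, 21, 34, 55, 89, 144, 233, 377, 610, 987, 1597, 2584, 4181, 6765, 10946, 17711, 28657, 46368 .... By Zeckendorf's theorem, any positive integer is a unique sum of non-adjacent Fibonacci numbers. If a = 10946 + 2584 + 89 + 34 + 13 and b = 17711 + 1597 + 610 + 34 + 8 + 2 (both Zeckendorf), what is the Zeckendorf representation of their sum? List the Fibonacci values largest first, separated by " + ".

28657 + 4181 + 610 + 144 + 34 + 2

The two numbers are 13666 and 19962, so their sum is 33628.
Greedily peel off the largest Fibonacci term at each step:
subtract 28657 from 33628: 4971 remains
subtract 4181 from 4971: 790 remains
subtract 610 from 790: 180 remains
subtract 144 from 180: 36 remains
subtract 34 from 36: 2 remains
subtract 2 from 2: 0 remains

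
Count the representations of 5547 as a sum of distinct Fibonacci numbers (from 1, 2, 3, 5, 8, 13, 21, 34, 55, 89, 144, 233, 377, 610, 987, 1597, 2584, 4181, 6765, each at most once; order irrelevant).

22

Each representation comes from the Zeckendorf form by replacing some F_k with F_{k−1} + F_{k−2} where possible.
5547 = 4181+987+377+2 = 4181+987+233+144+2 = 2584+1597+987+377+2 = 4181+987+233+89+55+2 = … (18 more), for 22 in all.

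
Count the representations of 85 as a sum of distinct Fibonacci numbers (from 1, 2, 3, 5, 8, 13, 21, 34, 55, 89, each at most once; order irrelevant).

4

Each representation comes from the Zeckendorf form by replacing some F_k with F_{k−1} + F_{k−2} where possible.
85 = 55+21+8+1 = 55+21+5+3+1 = 55+13+8+5+3+1 = … (1 more), for 4 in all.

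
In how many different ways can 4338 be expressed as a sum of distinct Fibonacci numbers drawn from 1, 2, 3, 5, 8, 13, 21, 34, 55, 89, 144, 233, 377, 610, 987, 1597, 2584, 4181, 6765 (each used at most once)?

36

Each representation comes from the Zeckendorf form by replacing some F_k with F_{k−1} + F_{k−2} where possible.
4338 = 4181+144+13 = 4181+144+8+5 = 4181+89+55+13 = … (33 more), for 36 in all.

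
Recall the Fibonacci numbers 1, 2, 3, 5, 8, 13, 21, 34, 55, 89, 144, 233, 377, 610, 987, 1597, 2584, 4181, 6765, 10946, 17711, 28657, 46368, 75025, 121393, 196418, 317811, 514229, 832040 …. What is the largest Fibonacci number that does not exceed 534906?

514229 ≤ 534906 < 832040, so the largest Fibonacci number not exceeding 534906 is 514229.

514229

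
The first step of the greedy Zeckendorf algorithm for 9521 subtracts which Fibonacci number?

6765

6765 ≤ 9521 < 10946, so the largest Fibonacci number not exceeding 9521 is 6765.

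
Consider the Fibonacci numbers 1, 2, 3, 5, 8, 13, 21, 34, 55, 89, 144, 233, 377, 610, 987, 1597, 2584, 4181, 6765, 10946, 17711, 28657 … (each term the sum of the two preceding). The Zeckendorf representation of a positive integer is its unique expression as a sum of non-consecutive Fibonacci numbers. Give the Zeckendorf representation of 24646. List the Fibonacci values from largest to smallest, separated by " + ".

subtract 17711 from 24646: 6935 remains
subtract 6765 from 6935: 170 remains
subtract 144 from 170: 26 remains
subtract 21 from 26: 5 remains
subtract 5 from 5: 0 remains
So 24646 = 17711 + 6765 + 144 + 21 + 5, with no two terms consecutive in the sequence.

17711 + 6765 + 144 + 21 + 5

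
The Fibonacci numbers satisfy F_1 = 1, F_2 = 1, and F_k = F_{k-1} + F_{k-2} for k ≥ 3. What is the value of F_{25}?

75025

Iterating the recurrence up to F_{19} = 4181 and F_{18} = 2584:
F_{20} = F_{19} + F_{18} = 4181 + 2584 = 6765
F_{21} = F_{20} + F_{19} = 6765 + 4181 = 10946
F_{22} = F_{21} + F_{20} = 10946 + 6765 = 17711
F_{23} = F_{22} + F_{21} = 17711 + 10946 = 28657
F_{24} = F_{23} + F_{22} = 28657 + 17711 = 46368
F_{25} = F_{24} + F_{23} = 46368 + 28657 = 75025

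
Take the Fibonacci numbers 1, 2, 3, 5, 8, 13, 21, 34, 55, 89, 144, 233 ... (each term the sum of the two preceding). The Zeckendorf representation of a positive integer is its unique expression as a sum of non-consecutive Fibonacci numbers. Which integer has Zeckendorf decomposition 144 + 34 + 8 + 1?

187

144 + 34 + 8 + 1 = 187.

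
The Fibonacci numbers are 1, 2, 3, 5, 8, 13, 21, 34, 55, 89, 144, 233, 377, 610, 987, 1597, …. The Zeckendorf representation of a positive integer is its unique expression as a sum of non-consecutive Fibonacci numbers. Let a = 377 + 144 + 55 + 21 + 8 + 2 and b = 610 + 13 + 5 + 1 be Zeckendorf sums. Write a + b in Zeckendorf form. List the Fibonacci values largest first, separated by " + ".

987 + 233 + 13 + 3

The two numbers are 607 and 629, so their sum is 1236.
Greedily peel off the largest Fibonacci term at each step:
subtract 987 from 1236: 249 remains
subtract 233 from 249: 16 remains
subtract 13 from 16: 3 remains
subtract 3 from 3: 0 remains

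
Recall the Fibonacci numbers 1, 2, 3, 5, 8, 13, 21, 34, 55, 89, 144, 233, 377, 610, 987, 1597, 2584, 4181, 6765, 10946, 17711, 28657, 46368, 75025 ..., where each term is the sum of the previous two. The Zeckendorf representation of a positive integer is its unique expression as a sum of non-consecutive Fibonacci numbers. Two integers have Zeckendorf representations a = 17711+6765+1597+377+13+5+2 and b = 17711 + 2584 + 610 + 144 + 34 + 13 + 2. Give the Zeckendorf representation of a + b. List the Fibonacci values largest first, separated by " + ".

The two numbers are 26470 and 21098, so their sum is 47568.
largest Fibonacci ≤ 47568 is 46368; 47568 − 46368 = 1200
largest Fibonacci ≤ 1200 is 987; 1200 − 987 = 213
largest Fibonacci ≤ 213 is 144; 213 − 144 = 69
largest Fibonacci ≤ 69 is 55; 69 − 55 = 14
largest Fibonacci ≤ 14 is 13; 14 − 13 = 1
largest Fibonacci ≤ 1 is 1; 1 − 1 = 0

46368 + 987 + 144 + 55 + 13 + 1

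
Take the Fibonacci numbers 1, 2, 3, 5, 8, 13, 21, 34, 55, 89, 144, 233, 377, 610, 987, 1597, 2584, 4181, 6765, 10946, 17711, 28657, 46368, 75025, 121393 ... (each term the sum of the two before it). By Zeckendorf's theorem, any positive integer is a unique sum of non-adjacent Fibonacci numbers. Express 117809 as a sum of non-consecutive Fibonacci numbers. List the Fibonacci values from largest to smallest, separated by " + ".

75025 + 28657 + 10946 + 2584 + 377 + 144 + 55 + 21

Greedy algorithm:
take 75025 (≤ 117809); 117809 − 75025 = 42784
take 28657 (≤ 42784); 42784 − 28657 = 14127
take 10946 (≤ 14127); 14127 − 10946 = 3181
take 2584 (≤ 3181); 3181 − 2584 = 597
take 377 (≤ 597); 597 − 377 = 220
take 144 (≤ 220); 220 − 144 = 76
take 55 (≤ 76); 76 − 55 = 21
take 21 (≤ 21); 21 − 21 = 0
So 117809 = 75025 + 28657 + 10946 + 2584 + 377 + 144 + 55 + 21, with no two terms consecutive in the sequence.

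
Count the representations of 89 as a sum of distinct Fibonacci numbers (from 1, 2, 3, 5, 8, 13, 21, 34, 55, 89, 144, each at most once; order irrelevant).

89 = 89 = 55+34 = 55+21+13 = 55+21+8+5 = … (1 more), for 5 in all.

5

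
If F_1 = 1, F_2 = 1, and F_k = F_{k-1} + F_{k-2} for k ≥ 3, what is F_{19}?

4181

Iterating the recurrence up to F_{15} = 610 and F_{14} = 377:
F_{16} = F_{15} + F_{14} = 610 + 377 = 987
F_{17} = F_{16} + F_{15} = 987 + 610 = 1597
F_{18} = F_{17} + F_{16} = 1597 + 987 = 2584
F_{19} = F_{18} + F_{17} = 2584 + 1597 = 4181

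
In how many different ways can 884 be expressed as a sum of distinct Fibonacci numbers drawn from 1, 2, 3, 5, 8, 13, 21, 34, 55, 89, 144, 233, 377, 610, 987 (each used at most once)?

Each representation comes from the Zeckendorf form by replacing some F_k with F_{k−1} + F_{k−2} where possible.
884 = 610+233+34+5+2 = 610+233+21+13+5+2 = 610+144+89+34+5+2 = 610+144+89+21+13+5+2 = … (4 more), for 8 in all.

8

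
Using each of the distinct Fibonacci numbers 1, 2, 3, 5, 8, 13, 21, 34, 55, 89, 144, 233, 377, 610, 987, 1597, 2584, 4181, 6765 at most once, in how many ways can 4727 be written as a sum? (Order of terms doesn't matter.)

Each representation comes from the Zeckendorf form by replacing some F_k with F_{k−1} + F_{k−2} where possible.
4727 = 4181+377+144+21+3+1 = 4181+377+144+13+8+3+1 = 4181+377+89+55+21+3+1 = … (21 more), for 24 in all.

24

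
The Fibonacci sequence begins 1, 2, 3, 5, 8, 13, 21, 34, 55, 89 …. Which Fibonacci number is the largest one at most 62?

55

55 ≤ 62 < 89, so the largest Fibonacci number not exceeding 62 is 55.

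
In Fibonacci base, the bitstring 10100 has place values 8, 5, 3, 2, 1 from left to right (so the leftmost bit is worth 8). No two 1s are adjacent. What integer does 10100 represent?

11

Summing the place values of the 1 bits: 8 + 3 = 11.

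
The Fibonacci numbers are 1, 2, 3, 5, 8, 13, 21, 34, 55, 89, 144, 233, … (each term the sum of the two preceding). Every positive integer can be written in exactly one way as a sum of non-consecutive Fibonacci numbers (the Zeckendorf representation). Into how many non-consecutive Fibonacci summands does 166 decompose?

3

Repeatedly subtract the largest Fibonacci number that fits:
144 ≤ 166 < 233, so take 144; remainder 22
21 ≤ 22 < 34, so take 21; remainder 1
1 ≤ 1 < 2, so take 1; remainder 0
166 = 144 + 21 + 1, which has 3 terms.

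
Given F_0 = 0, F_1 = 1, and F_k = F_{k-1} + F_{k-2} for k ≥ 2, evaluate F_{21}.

Iterating the recurrence up to F_{14} = 377 and F_{13} = 233:
F_{15} = F_{14} + F_{13} = 377 + 233 = 610
F_{16} = F_{15} + F_{14} = 610 + 377 = 987
F_{17} = F_{16} + F_{15} = 987 + 610 = 1597
F_{18} = F_{17} + F_{16} = 1597 + 987 = 2584
F_{19} = F_{18} + F_{17} = 2584 + 1597 = 4181
F_{20} = F_{19} + F_{18} = 4181 + 2584 = 6765
F_{21} = F_{20} + F_{19} = 6765 + 4181 = 10946

10946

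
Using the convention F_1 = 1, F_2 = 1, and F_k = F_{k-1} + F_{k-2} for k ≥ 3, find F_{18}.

2584

Iterating the recurrence up to F_{12} = 144 and F_{11} = 89:
F_{13} = F_{12} + F_{11} = 144 + 89 = 233
F_{14} = F_{13} + F_{12} = 233 + 144 = 377
F_{15} = F_{14} + F_{13} = 377 + 233 = 610
F_{16} = F_{15} + F_{14} = 610 + 377 = 987
F_{17} = F_{16} + F_{15} = 987 + 610 = 1597
F_{18} = F_{17} + F_{16} = 1597 + 987 = 2584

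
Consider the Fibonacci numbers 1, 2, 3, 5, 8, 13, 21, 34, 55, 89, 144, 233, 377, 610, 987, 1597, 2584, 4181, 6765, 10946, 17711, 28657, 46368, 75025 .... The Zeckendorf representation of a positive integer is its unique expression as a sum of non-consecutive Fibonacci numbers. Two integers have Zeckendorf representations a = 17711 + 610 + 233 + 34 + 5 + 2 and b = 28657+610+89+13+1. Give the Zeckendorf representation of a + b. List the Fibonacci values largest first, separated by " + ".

46368 + 1597

The two numbers are 18595 and 29370, so their sum is 47965.
subtract 46368 from 47965: 1597 remains
subtract 1597 from 1597: 0 remains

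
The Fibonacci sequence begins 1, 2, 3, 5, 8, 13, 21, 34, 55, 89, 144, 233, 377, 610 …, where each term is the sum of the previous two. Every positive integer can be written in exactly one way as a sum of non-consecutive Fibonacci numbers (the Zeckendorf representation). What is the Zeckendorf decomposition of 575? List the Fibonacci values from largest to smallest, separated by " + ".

377 + 144 + 34 + 13 + 5 + 2

575: greatest Fibonacci not exceeding it is 377, leaving 198
198: greatest Fibonacci not exceeding it is 144, leaving 54
54: greatest Fibonacci not exceeding it is 34, leaving 20
20: greatest Fibonacci not exceeding it is 13, leaving 7
7: greatest Fibonacci not exceeding it is 5, leaving 2
2: greatest Fibonacci not exceeding it is 2, leaving 0
So 575 = 377 + 144 + 34 + 13 + 5 + 2, with no two terms consecutive in the sequence.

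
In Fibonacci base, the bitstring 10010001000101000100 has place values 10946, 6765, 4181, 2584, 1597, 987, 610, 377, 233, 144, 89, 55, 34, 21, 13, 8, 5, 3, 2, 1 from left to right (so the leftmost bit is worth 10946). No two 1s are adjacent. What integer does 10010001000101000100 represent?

13986

Summing the place values of the 1 bits: 10946 + 2584 + 377 + 55 + 21 + 3 = 13986.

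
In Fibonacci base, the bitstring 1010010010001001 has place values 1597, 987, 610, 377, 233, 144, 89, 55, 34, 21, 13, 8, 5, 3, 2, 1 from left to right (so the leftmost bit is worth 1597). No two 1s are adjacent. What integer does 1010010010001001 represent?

2391

Summing the place values of the 1 bits: 1597 + 610 + 144 + 34 + 5 + 1 = 2391.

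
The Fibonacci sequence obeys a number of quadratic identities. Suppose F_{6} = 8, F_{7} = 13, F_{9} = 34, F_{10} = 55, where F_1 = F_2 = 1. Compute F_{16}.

By the addition formula F_{m+n} = F_m F_{n+1} + F_{m−1} F_n with m=7, n=9: F_{16} = 13·55 + 8·34 = 715 + 272 = 987.

987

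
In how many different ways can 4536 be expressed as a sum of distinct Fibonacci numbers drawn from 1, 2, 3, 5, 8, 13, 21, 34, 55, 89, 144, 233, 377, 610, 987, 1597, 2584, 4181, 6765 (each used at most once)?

4536 = 4181+233+89+21+8+3+1 = 4181+233+55+34+21+8+3+1 = 2584+1597+233+89+21+8+3+1 = 4181+144+89+55+34+21+8+3+1 = … (6 more), for 10 in all.

10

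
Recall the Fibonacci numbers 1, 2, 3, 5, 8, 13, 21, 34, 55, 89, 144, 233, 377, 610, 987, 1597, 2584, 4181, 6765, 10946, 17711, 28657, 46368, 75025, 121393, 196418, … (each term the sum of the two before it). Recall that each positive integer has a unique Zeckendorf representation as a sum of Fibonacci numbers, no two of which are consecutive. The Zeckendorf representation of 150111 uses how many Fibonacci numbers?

take 121393 (≤ 150111); 150111 − 121393 = 28718
take 28657 (≤ 28718); 28718 − 28657 = 61
take 55 (≤ 61); 61 − 55 = 6
take 5 (≤ 6); 6 − 5 = 1
take 1 (≤ 1); 1 − 1 = 0
150111 = 121393 + 28657 + 55 + 5 + 1, which has 5 terms.

5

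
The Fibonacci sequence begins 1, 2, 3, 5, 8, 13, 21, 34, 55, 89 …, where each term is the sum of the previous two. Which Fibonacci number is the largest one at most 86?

55 ≤ 86 < 89, so the largest Fibonacci number not exceeding 86 is 55.

55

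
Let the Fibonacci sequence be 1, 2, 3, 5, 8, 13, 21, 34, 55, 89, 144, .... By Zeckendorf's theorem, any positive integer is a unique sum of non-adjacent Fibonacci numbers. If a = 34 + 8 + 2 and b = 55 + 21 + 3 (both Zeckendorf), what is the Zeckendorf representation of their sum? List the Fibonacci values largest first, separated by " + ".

89 + 34

The two numbers are 44 and 79, so their sum is 123.
Greedy algorithm:
89 ≤ 123 < 144, so take 89; remainder 34
34 ≤ 34 < 55, so take 34; remainder 0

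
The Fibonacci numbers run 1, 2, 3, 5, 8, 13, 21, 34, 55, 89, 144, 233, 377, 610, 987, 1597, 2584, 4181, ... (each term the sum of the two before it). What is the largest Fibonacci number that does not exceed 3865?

2584 ≤ 3865 < 4181, so the largest Fibonacci number not exceeding 3865 is 2584.

2584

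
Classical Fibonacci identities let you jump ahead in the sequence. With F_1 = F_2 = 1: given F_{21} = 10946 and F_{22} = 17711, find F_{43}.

By F_{2k+1} = F_k² + F_{k+1}²: F_{43} = 10946² + 17711² = 119814916 + 313679521 = 433494437.

433494437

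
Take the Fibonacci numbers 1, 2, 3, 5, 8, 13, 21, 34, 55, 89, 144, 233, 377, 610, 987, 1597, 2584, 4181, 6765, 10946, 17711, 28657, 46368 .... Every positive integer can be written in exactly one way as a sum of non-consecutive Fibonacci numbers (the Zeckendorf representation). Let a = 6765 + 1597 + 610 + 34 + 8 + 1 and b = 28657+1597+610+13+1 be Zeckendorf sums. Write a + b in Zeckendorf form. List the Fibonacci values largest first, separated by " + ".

28657 + 10946 + 233 + 55 + 2

The two numbers are 9015 and 30878, so their sum is 39893.
take 28657 (≤ 39893); 39893 − 28657 = 11236
take 10946 (≤ 11236); 11236 − 10946 = 290
take 233 (≤ 290); 290 − 233 = 57
take 55 (≤ 57); 57 − 55 = 2
take 2 (≤ 2); 2 − 2 = 0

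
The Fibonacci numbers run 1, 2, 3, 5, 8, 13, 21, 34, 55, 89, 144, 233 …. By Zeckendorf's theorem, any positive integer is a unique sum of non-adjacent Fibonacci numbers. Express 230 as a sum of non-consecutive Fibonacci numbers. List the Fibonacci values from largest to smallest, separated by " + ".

144 + 55 + 21 + 8 + 2

take 144 (≤ 230); 230 − 144 = 86
take 55 (≤ 86); 86 − 55 = 31
take 21 (≤ 31); 31 − 21 = 10
take 8 (≤ 10); 10 − 8 = 2
take 2 (≤ 2); 2 − 2 = 0
So 230 = 144 + 55 + 21 + 8 + 2, with no two terms consecutive in the sequence.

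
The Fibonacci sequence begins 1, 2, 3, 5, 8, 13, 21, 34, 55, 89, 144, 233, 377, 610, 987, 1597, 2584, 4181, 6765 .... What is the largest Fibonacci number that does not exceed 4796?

4181 ≤ 4796 < 6765, so the largest Fibonacci number not exceeding 4796 is 4181.

4181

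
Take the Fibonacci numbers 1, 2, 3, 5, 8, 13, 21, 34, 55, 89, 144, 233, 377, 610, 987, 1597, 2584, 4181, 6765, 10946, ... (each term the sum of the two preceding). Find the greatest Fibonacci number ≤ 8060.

6765

6765 ≤ 8060 < 10946, so the largest Fibonacci number not exceeding 8060 is 6765.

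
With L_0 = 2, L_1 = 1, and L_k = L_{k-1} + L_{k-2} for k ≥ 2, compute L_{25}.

167761

Iterating the recurrence up to L_{19} = 9349 and L_{18} = 5778:
L_{20} = L_{19} + L_{18} = 9349 + 5778 = 15127
L_{21} = L_{20} + L_{19} = 15127 + 9349 = 24476
L_{22} = L_{21} + L_{20} = 24476 + 15127 = 39603
L_{23} = L_{22} + L_{21} = 39603 + 24476 = 64079
L_{24} = L_{23} + L_{22} = 64079 + 39603 = 103682
L_{25} = L_{24} + L_{23} = 103682 + 64079 = 167761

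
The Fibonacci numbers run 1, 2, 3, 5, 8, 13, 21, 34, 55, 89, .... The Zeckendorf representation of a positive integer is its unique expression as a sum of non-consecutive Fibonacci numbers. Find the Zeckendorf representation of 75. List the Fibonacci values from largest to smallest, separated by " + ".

55 + 13 + 5 + 2

75 − 55 = 20
20 − 13 = 7
7 − 5 = 2
2 − 2 = 0
So 75 = 55 + 13 + 5 + 2, with no two terms consecutive in the sequence.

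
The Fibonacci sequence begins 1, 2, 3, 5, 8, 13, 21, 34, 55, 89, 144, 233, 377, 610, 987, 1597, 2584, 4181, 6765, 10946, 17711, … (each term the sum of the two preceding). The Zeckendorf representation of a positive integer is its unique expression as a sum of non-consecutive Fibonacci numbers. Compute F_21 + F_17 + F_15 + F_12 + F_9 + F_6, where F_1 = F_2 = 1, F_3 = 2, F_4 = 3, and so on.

13339

F_21 + F_17 + F_15 + F_12 + F_9 + F_6 = 10946 + 1597 + 610 + 144 + 34 + 8 = 13339.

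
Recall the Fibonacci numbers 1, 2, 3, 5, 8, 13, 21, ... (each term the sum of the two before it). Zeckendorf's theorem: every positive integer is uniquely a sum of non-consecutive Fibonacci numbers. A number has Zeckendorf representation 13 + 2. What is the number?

13 + 2 = 15.

15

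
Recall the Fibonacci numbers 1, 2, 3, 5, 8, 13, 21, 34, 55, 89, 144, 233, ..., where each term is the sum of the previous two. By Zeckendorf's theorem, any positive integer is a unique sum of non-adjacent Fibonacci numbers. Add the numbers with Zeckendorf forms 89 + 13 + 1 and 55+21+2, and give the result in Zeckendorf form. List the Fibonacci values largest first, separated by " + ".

The two numbers are 103 and 78, so their sum is 181.
Greedily peel off the largest Fibonacci term at each step:
take 144 (≤ 181); 181 − 144 = 37
take 34 (≤ 37); 37 − 34 = 3
take 3 (≤ 3); 3 − 3 = 0

144 + 34 + 3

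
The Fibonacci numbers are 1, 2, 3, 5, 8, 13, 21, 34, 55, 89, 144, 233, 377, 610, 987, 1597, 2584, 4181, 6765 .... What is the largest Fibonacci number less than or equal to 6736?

4181 ≤ 6736 < 6765, so the largest Fibonacci number not exceeding 6736 is 4181.

4181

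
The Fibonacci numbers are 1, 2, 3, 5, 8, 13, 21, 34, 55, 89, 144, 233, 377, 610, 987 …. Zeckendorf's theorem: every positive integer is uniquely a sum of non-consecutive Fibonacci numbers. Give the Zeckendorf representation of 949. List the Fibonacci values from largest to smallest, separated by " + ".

Greedy algorithm:
949: greatest Fibonacci not exceeding it is 610, leaving 339
339: greatest Fibonacci not exceeding it is 233, leaving 106
106: greatest Fibonacci not exceeding it is 89, leaving 17
17: greatest Fibonacci not exceeding it is 13, leaving 4
4: greatest Fibonacci not exceeding it is 3, leaving 1
1: greatest Fibonacci not exceeding it is 1, leaving 0
So 949 = 610 + 233 + 89 + 13 + 3 + 1, with no two terms consecutive in the sequence.

610 + 233 + 89 + 13 + 3 + 1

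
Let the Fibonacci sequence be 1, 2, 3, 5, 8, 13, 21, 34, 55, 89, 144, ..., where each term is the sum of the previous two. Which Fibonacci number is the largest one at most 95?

89

89 ≤ 95 < 144, so the largest Fibonacci number not exceeding 95 is 89.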